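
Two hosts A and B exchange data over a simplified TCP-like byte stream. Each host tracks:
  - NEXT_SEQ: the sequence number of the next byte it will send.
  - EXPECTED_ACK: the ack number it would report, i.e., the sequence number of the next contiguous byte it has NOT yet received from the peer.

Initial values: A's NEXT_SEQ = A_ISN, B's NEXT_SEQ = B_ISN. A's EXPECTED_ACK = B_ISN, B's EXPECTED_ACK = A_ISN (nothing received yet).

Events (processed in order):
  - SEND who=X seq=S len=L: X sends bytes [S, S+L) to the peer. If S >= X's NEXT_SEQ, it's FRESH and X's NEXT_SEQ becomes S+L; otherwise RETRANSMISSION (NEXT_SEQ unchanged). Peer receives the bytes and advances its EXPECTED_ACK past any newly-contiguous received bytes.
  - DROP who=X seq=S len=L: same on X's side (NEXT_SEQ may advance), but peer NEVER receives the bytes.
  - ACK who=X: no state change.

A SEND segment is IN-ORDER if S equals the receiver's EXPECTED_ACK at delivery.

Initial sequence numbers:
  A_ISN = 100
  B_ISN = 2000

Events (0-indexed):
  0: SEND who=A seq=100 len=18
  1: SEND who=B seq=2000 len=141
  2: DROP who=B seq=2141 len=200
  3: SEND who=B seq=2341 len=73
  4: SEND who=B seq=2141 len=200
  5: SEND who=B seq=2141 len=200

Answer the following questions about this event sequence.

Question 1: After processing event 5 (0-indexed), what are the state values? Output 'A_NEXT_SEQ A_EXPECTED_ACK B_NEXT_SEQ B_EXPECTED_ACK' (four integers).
After event 0: A_seq=118 A_ack=2000 B_seq=2000 B_ack=118
After event 1: A_seq=118 A_ack=2141 B_seq=2141 B_ack=118
After event 2: A_seq=118 A_ack=2141 B_seq=2341 B_ack=118
After event 3: A_seq=118 A_ack=2141 B_seq=2414 B_ack=118
After event 4: A_seq=118 A_ack=2414 B_seq=2414 B_ack=118
After event 5: A_seq=118 A_ack=2414 B_seq=2414 B_ack=118

118 2414 2414 118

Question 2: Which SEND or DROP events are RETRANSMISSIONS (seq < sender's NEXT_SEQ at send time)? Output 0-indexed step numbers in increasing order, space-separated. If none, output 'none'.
Answer: 4 5

Derivation:
Step 0: SEND seq=100 -> fresh
Step 1: SEND seq=2000 -> fresh
Step 2: DROP seq=2141 -> fresh
Step 3: SEND seq=2341 -> fresh
Step 4: SEND seq=2141 -> retransmit
Step 5: SEND seq=2141 -> retransmit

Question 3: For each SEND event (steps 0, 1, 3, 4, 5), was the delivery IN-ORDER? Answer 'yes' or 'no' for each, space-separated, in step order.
Answer: yes yes no yes no

Derivation:
Step 0: SEND seq=100 -> in-order
Step 1: SEND seq=2000 -> in-order
Step 3: SEND seq=2341 -> out-of-order
Step 4: SEND seq=2141 -> in-order
Step 5: SEND seq=2141 -> out-of-order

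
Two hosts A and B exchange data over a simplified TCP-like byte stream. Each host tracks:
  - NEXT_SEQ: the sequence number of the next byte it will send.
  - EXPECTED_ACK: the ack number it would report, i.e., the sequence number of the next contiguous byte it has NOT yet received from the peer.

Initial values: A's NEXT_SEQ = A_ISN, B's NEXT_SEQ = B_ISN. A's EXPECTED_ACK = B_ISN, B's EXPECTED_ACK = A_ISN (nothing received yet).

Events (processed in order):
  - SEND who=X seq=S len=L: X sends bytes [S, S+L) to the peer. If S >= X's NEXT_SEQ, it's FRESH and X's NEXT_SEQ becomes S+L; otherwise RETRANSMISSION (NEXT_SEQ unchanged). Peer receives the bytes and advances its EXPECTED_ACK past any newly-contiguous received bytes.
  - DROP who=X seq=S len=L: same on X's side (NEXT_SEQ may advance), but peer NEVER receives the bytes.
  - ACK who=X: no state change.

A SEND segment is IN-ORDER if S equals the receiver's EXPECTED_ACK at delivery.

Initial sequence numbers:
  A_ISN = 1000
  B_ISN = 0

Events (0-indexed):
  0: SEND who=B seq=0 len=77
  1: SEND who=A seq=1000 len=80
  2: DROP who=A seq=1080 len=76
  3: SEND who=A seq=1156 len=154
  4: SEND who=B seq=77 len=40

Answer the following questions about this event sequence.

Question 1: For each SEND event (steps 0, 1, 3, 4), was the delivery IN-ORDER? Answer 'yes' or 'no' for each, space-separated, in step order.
Answer: yes yes no yes

Derivation:
Step 0: SEND seq=0 -> in-order
Step 1: SEND seq=1000 -> in-order
Step 3: SEND seq=1156 -> out-of-order
Step 4: SEND seq=77 -> in-order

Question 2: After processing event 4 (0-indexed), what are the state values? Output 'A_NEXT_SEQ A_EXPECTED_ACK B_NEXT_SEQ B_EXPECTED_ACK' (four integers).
After event 0: A_seq=1000 A_ack=77 B_seq=77 B_ack=1000
After event 1: A_seq=1080 A_ack=77 B_seq=77 B_ack=1080
After event 2: A_seq=1156 A_ack=77 B_seq=77 B_ack=1080
After event 3: A_seq=1310 A_ack=77 B_seq=77 B_ack=1080
After event 4: A_seq=1310 A_ack=117 B_seq=117 B_ack=1080

1310 117 117 1080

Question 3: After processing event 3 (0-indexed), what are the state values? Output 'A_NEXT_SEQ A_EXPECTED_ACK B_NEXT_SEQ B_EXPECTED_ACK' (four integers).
After event 0: A_seq=1000 A_ack=77 B_seq=77 B_ack=1000
After event 1: A_seq=1080 A_ack=77 B_seq=77 B_ack=1080
After event 2: A_seq=1156 A_ack=77 B_seq=77 B_ack=1080
After event 3: A_seq=1310 A_ack=77 B_seq=77 B_ack=1080

1310 77 77 1080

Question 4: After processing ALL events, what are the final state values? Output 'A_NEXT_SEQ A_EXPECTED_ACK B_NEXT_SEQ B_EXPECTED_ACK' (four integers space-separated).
After event 0: A_seq=1000 A_ack=77 B_seq=77 B_ack=1000
After event 1: A_seq=1080 A_ack=77 B_seq=77 B_ack=1080
After event 2: A_seq=1156 A_ack=77 B_seq=77 B_ack=1080
After event 3: A_seq=1310 A_ack=77 B_seq=77 B_ack=1080
After event 4: A_seq=1310 A_ack=117 B_seq=117 B_ack=1080

Answer: 1310 117 117 1080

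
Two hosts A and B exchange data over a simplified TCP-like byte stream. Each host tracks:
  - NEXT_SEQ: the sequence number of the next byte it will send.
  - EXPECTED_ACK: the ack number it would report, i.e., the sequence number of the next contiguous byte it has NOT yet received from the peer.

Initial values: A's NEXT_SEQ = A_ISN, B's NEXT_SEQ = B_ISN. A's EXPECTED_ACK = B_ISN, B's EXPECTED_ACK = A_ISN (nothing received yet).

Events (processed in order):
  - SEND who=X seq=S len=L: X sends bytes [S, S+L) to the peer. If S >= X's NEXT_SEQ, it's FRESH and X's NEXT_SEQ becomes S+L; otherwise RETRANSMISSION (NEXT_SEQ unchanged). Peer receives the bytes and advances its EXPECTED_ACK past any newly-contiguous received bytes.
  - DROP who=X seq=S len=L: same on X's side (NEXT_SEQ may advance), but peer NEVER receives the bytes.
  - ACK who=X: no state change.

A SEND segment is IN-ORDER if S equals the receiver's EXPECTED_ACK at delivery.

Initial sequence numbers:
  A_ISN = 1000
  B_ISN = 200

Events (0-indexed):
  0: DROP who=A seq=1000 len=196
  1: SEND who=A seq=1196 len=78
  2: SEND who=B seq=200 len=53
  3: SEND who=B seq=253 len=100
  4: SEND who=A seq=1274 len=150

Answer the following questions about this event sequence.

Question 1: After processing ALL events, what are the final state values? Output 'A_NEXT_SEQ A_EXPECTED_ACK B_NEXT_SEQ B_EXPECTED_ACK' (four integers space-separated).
Answer: 1424 353 353 1000

Derivation:
After event 0: A_seq=1196 A_ack=200 B_seq=200 B_ack=1000
After event 1: A_seq=1274 A_ack=200 B_seq=200 B_ack=1000
After event 2: A_seq=1274 A_ack=253 B_seq=253 B_ack=1000
After event 3: A_seq=1274 A_ack=353 B_seq=353 B_ack=1000
After event 4: A_seq=1424 A_ack=353 B_seq=353 B_ack=1000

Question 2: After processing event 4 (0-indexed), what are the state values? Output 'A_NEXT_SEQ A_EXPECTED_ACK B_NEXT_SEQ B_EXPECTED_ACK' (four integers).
After event 0: A_seq=1196 A_ack=200 B_seq=200 B_ack=1000
After event 1: A_seq=1274 A_ack=200 B_seq=200 B_ack=1000
After event 2: A_seq=1274 A_ack=253 B_seq=253 B_ack=1000
After event 3: A_seq=1274 A_ack=353 B_seq=353 B_ack=1000
After event 4: A_seq=1424 A_ack=353 B_seq=353 B_ack=1000

1424 353 353 1000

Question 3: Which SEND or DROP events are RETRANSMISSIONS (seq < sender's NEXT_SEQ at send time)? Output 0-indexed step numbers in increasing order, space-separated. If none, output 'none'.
Step 0: DROP seq=1000 -> fresh
Step 1: SEND seq=1196 -> fresh
Step 2: SEND seq=200 -> fresh
Step 3: SEND seq=253 -> fresh
Step 4: SEND seq=1274 -> fresh

Answer: none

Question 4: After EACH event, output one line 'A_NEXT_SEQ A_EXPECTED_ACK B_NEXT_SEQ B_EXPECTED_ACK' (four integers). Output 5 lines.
1196 200 200 1000
1274 200 200 1000
1274 253 253 1000
1274 353 353 1000
1424 353 353 1000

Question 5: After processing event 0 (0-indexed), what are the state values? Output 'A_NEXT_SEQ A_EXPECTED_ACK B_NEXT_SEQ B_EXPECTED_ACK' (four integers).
After event 0: A_seq=1196 A_ack=200 B_seq=200 B_ack=1000

1196 200 200 1000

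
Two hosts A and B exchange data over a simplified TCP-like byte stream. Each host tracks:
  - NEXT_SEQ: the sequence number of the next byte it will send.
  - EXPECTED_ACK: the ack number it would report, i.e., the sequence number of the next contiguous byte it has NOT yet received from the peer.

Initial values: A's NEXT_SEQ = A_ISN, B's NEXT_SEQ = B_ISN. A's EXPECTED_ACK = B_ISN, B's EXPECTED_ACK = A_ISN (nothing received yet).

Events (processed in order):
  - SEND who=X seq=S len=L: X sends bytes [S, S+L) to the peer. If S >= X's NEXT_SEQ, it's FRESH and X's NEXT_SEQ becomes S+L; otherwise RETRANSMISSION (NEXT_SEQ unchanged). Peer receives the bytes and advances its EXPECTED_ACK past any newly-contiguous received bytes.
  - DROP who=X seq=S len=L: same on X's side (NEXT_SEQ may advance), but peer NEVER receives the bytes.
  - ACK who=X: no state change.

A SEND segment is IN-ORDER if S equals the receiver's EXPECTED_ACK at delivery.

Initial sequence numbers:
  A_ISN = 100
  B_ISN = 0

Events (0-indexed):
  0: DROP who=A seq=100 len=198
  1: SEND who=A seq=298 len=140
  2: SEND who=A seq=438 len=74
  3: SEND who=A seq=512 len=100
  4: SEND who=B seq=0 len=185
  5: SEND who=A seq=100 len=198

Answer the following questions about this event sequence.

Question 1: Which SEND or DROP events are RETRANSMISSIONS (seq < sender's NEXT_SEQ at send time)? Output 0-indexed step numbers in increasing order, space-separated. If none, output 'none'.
Step 0: DROP seq=100 -> fresh
Step 1: SEND seq=298 -> fresh
Step 2: SEND seq=438 -> fresh
Step 3: SEND seq=512 -> fresh
Step 4: SEND seq=0 -> fresh
Step 5: SEND seq=100 -> retransmit

Answer: 5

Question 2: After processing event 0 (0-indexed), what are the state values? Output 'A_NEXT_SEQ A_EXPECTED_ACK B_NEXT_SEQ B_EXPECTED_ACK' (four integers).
After event 0: A_seq=298 A_ack=0 B_seq=0 B_ack=100

298 0 0 100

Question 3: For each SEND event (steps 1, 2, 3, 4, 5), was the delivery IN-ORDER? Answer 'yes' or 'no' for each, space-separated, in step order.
Answer: no no no yes yes

Derivation:
Step 1: SEND seq=298 -> out-of-order
Step 2: SEND seq=438 -> out-of-order
Step 3: SEND seq=512 -> out-of-order
Step 4: SEND seq=0 -> in-order
Step 5: SEND seq=100 -> in-order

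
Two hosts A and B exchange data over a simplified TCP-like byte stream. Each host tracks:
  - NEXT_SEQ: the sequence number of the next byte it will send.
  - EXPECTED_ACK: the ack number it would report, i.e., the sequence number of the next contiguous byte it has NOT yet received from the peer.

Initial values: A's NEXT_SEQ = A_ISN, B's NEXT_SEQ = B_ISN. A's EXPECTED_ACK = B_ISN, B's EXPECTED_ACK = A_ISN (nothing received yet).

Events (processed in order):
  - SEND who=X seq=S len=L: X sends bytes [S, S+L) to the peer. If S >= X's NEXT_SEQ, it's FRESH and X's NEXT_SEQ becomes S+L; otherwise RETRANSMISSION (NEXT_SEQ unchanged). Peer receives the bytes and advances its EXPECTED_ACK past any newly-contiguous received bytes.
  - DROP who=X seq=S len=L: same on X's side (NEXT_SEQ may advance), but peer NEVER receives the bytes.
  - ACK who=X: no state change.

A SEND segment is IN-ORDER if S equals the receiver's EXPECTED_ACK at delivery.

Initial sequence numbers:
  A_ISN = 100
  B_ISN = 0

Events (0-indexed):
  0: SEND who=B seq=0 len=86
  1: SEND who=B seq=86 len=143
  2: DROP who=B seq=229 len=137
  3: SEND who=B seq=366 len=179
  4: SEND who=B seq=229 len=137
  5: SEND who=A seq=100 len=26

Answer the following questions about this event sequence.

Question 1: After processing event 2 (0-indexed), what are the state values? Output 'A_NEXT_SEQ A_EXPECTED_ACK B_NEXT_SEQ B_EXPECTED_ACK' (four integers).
After event 0: A_seq=100 A_ack=86 B_seq=86 B_ack=100
After event 1: A_seq=100 A_ack=229 B_seq=229 B_ack=100
After event 2: A_seq=100 A_ack=229 B_seq=366 B_ack=100

100 229 366 100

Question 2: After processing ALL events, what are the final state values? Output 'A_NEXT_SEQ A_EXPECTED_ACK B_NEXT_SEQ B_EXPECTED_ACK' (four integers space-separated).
Answer: 126 545 545 126

Derivation:
After event 0: A_seq=100 A_ack=86 B_seq=86 B_ack=100
After event 1: A_seq=100 A_ack=229 B_seq=229 B_ack=100
After event 2: A_seq=100 A_ack=229 B_seq=366 B_ack=100
After event 3: A_seq=100 A_ack=229 B_seq=545 B_ack=100
After event 4: A_seq=100 A_ack=545 B_seq=545 B_ack=100
After event 5: A_seq=126 A_ack=545 B_seq=545 B_ack=126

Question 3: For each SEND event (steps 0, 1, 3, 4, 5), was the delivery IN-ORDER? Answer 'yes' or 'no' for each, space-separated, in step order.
Step 0: SEND seq=0 -> in-order
Step 1: SEND seq=86 -> in-order
Step 3: SEND seq=366 -> out-of-order
Step 4: SEND seq=229 -> in-order
Step 5: SEND seq=100 -> in-order

Answer: yes yes no yes yes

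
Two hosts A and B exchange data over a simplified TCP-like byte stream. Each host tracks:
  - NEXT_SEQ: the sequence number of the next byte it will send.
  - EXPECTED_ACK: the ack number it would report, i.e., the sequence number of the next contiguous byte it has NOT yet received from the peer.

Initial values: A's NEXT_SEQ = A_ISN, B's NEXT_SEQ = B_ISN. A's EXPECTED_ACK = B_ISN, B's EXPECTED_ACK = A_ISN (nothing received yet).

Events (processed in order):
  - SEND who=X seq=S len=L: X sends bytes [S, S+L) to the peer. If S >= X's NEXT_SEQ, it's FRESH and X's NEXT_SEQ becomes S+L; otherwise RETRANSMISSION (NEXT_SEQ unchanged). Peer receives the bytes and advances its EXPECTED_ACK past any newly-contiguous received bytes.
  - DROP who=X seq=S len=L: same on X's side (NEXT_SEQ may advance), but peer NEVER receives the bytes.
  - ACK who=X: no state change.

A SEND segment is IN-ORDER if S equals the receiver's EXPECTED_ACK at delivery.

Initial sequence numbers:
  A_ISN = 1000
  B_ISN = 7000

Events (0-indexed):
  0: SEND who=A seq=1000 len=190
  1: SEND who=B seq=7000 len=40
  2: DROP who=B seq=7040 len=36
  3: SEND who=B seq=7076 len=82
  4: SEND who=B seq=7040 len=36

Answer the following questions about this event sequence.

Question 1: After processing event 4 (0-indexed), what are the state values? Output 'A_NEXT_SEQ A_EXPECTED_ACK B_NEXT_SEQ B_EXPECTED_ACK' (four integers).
After event 0: A_seq=1190 A_ack=7000 B_seq=7000 B_ack=1190
After event 1: A_seq=1190 A_ack=7040 B_seq=7040 B_ack=1190
After event 2: A_seq=1190 A_ack=7040 B_seq=7076 B_ack=1190
After event 3: A_seq=1190 A_ack=7040 B_seq=7158 B_ack=1190
After event 4: A_seq=1190 A_ack=7158 B_seq=7158 B_ack=1190

1190 7158 7158 1190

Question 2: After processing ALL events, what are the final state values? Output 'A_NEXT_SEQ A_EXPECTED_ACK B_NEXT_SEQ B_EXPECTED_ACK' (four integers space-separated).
Answer: 1190 7158 7158 1190

Derivation:
After event 0: A_seq=1190 A_ack=7000 B_seq=7000 B_ack=1190
After event 1: A_seq=1190 A_ack=7040 B_seq=7040 B_ack=1190
After event 2: A_seq=1190 A_ack=7040 B_seq=7076 B_ack=1190
After event 3: A_seq=1190 A_ack=7040 B_seq=7158 B_ack=1190
After event 4: A_seq=1190 A_ack=7158 B_seq=7158 B_ack=1190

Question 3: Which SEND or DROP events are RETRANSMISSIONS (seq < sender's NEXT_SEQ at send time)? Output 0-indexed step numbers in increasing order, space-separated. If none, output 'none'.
Step 0: SEND seq=1000 -> fresh
Step 1: SEND seq=7000 -> fresh
Step 2: DROP seq=7040 -> fresh
Step 3: SEND seq=7076 -> fresh
Step 4: SEND seq=7040 -> retransmit

Answer: 4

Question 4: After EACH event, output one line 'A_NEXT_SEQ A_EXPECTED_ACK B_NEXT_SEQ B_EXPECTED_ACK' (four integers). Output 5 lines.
1190 7000 7000 1190
1190 7040 7040 1190
1190 7040 7076 1190
1190 7040 7158 1190
1190 7158 7158 1190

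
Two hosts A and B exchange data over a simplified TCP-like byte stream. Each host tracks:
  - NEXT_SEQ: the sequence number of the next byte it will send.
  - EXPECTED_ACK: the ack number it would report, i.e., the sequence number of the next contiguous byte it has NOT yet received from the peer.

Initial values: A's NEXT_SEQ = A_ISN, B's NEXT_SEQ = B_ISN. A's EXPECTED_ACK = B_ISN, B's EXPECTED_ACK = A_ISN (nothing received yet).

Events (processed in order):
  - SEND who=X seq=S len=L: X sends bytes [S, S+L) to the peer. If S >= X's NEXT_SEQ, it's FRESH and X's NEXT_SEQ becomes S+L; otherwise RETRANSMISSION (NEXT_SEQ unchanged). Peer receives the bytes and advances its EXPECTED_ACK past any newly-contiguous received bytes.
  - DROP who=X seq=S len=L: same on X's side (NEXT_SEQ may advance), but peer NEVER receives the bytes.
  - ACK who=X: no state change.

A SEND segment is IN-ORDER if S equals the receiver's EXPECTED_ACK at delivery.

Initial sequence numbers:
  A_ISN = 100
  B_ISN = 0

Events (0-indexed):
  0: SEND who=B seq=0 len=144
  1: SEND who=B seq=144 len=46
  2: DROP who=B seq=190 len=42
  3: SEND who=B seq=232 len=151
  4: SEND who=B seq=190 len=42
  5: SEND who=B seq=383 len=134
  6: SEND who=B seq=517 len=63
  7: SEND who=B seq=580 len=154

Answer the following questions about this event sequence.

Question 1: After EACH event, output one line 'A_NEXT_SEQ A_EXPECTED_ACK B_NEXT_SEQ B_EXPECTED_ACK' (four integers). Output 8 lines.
100 144 144 100
100 190 190 100
100 190 232 100
100 190 383 100
100 383 383 100
100 517 517 100
100 580 580 100
100 734 734 100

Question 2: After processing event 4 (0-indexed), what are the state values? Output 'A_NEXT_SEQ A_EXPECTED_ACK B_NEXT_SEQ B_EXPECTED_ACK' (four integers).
After event 0: A_seq=100 A_ack=144 B_seq=144 B_ack=100
After event 1: A_seq=100 A_ack=190 B_seq=190 B_ack=100
After event 2: A_seq=100 A_ack=190 B_seq=232 B_ack=100
After event 3: A_seq=100 A_ack=190 B_seq=383 B_ack=100
After event 4: A_seq=100 A_ack=383 B_seq=383 B_ack=100

100 383 383 100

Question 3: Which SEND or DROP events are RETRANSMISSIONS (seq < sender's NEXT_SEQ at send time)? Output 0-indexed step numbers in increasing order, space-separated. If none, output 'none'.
Step 0: SEND seq=0 -> fresh
Step 1: SEND seq=144 -> fresh
Step 2: DROP seq=190 -> fresh
Step 3: SEND seq=232 -> fresh
Step 4: SEND seq=190 -> retransmit
Step 5: SEND seq=383 -> fresh
Step 6: SEND seq=517 -> fresh
Step 7: SEND seq=580 -> fresh

Answer: 4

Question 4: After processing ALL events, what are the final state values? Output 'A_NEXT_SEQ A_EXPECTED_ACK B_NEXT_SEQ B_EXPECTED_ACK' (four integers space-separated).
After event 0: A_seq=100 A_ack=144 B_seq=144 B_ack=100
After event 1: A_seq=100 A_ack=190 B_seq=190 B_ack=100
After event 2: A_seq=100 A_ack=190 B_seq=232 B_ack=100
After event 3: A_seq=100 A_ack=190 B_seq=383 B_ack=100
After event 4: A_seq=100 A_ack=383 B_seq=383 B_ack=100
After event 5: A_seq=100 A_ack=517 B_seq=517 B_ack=100
After event 6: A_seq=100 A_ack=580 B_seq=580 B_ack=100
After event 7: A_seq=100 A_ack=734 B_seq=734 B_ack=100

Answer: 100 734 734 100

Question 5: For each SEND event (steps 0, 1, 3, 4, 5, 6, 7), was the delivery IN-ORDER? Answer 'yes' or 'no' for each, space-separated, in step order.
Answer: yes yes no yes yes yes yes

Derivation:
Step 0: SEND seq=0 -> in-order
Step 1: SEND seq=144 -> in-order
Step 3: SEND seq=232 -> out-of-order
Step 4: SEND seq=190 -> in-order
Step 5: SEND seq=383 -> in-order
Step 6: SEND seq=517 -> in-order
Step 7: SEND seq=580 -> in-order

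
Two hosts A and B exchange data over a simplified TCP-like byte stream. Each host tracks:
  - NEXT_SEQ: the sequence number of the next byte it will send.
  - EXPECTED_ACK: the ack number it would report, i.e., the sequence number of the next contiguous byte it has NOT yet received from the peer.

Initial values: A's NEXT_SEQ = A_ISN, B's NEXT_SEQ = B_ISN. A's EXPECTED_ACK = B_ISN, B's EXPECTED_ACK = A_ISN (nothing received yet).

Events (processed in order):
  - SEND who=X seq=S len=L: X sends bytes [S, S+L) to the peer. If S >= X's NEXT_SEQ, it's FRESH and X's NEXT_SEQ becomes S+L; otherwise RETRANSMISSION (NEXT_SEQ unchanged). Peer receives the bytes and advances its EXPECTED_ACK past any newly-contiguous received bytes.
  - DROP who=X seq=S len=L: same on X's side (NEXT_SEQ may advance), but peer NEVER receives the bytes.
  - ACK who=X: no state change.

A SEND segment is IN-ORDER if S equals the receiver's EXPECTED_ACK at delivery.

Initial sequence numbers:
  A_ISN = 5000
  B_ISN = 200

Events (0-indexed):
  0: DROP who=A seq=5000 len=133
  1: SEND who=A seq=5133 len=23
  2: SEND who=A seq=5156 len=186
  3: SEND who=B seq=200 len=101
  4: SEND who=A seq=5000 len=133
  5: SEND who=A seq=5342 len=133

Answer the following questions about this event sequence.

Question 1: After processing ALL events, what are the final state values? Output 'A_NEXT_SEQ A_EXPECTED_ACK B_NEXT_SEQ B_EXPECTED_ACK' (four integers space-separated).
Answer: 5475 301 301 5475

Derivation:
After event 0: A_seq=5133 A_ack=200 B_seq=200 B_ack=5000
After event 1: A_seq=5156 A_ack=200 B_seq=200 B_ack=5000
After event 2: A_seq=5342 A_ack=200 B_seq=200 B_ack=5000
After event 3: A_seq=5342 A_ack=301 B_seq=301 B_ack=5000
After event 4: A_seq=5342 A_ack=301 B_seq=301 B_ack=5342
After event 5: A_seq=5475 A_ack=301 B_seq=301 B_ack=5475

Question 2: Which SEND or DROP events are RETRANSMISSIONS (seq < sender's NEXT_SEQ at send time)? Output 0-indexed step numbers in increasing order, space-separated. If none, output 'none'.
Answer: 4

Derivation:
Step 0: DROP seq=5000 -> fresh
Step 1: SEND seq=5133 -> fresh
Step 2: SEND seq=5156 -> fresh
Step 3: SEND seq=200 -> fresh
Step 4: SEND seq=5000 -> retransmit
Step 5: SEND seq=5342 -> fresh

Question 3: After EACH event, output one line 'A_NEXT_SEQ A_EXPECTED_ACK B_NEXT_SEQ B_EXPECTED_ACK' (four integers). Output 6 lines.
5133 200 200 5000
5156 200 200 5000
5342 200 200 5000
5342 301 301 5000
5342 301 301 5342
5475 301 301 5475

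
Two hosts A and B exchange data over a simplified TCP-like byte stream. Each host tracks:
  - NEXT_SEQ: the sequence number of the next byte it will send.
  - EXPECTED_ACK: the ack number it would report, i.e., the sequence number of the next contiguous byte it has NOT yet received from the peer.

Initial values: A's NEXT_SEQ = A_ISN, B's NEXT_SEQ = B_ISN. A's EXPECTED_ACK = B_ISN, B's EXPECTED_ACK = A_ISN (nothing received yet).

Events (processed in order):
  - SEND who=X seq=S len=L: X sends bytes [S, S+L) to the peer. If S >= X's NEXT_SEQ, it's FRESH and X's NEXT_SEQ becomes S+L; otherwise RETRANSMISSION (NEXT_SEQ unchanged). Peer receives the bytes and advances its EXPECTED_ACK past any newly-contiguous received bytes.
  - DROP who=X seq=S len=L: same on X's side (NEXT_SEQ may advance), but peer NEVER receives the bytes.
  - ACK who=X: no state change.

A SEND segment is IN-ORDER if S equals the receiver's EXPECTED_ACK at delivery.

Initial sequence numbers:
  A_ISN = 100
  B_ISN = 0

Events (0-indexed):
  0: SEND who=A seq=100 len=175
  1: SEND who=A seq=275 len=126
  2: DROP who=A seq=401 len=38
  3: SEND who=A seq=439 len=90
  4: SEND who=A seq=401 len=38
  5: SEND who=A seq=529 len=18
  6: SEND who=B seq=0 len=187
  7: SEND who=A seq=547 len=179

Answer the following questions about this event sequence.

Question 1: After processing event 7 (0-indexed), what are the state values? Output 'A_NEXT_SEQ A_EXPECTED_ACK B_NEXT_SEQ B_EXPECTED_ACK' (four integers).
After event 0: A_seq=275 A_ack=0 B_seq=0 B_ack=275
After event 1: A_seq=401 A_ack=0 B_seq=0 B_ack=401
After event 2: A_seq=439 A_ack=0 B_seq=0 B_ack=401
After event 3: A_seq=529 A_ack=0 B_seq=0 B_ack=401
After event 4: A_seq=529 A_ack=0 B_seq=0 B_ack=529
After event 5: A_seq=547 A_ack=0 B_seq=0 B_ack=547
After event 6: A_seq=547 A_ack=187 B_seq=187 B_ack=547
After event 7: A_seq=726 A_ack=187 B_seq=187 B_ack=726

726 187 187 726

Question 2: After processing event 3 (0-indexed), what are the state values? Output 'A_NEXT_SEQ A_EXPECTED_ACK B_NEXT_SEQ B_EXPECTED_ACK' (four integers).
After event 0: A_seq=275 A_ack=0 B_seq=0 B_ack=275
After event 1: A_seq=401 A_ack=0 B_seq=0 B_ack=401
After event 2: A_seq=439 A_ack=0 B_seq=0 B_ack=401
After event 3: A_seq=529 A_ack=0 B_seq=0 B_ack=401

529 0 0 401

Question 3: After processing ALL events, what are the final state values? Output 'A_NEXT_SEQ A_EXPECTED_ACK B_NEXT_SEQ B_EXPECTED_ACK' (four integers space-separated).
Answer: 726 187 187 726

Derivation:
After event 0: A_seq=275 A_ack=0 B_seq=0 B_ack=275
After event 1: A_seq=401 A_ack=0 B_seq=0 B_ack=401
After event 2: A_seq=439 A_ack=0 B_seq=0 B_ack=401
After event 3: A_seq=529 A_ack=0 B_seq=0 B_ack=401
After event 4: A_seq=529 A_ack=0 B_seq=0 B_ack=529
After event 5: A_seq=547 A_ack=0 B_seq=0 B_ack=547
After event 6: A_seq=547 A_ack=187 B_seq=187 B_ack=547
After event 7: A_seq=726 A_ack=187 B_seq=187 B_ack=726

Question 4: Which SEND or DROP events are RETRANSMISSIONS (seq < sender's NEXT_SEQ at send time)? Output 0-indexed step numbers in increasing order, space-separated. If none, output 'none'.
Step 0: SEND seq=100 -> fresh
Step 1: SEND seq=275 -> fresh
Step 2: DROP seq=401 -> fresh
Step 3: SEND seq=439 -> fresh
Step 4: SEND seq=401 -> retransmit
Step 5: SEND seq=529 -> fresh
Step 6: SEND seq=0 -> fresh
Step 7: SEND seq=547 -> fresh

Answer: 4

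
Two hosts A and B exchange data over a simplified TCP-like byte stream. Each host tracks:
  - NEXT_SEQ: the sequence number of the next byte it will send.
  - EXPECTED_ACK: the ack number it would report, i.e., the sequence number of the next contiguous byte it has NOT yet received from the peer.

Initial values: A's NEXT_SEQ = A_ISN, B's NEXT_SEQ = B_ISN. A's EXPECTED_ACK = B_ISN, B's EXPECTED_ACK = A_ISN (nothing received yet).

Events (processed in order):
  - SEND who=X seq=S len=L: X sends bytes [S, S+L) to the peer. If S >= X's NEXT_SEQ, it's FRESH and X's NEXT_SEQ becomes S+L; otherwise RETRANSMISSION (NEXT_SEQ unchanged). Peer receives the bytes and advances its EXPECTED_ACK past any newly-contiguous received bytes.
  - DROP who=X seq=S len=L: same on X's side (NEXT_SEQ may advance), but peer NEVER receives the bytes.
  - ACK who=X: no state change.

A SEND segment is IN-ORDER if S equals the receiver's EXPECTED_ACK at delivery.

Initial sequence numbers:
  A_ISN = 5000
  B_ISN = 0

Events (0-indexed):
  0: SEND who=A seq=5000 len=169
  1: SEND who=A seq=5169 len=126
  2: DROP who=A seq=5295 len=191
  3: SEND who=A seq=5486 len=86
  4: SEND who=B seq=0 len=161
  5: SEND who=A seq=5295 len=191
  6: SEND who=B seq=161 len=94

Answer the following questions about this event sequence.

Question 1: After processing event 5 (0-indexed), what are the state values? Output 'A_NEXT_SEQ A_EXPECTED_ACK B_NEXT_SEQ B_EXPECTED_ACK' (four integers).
After event 0: A_seq=5169 A_ack=0 B_seq=0 B_ack=5169
After event 1: A_seq=5295 A_ack=0 B_seq=0 B_ack=5295
After event 2: A_seq=5486 A_ack=0 B_seq=0 B_ack=5295
After event 3: A_seq=5572 A_ack=0 B_seq=0 B_ack=5295
After event 4: A_seq=5572 A_ack=161 B_seq=161 B_ack=5295
After event 5: A_seq=5572 A_ack=161 B_seq=161 B_ack=5572

5572 161 161 5572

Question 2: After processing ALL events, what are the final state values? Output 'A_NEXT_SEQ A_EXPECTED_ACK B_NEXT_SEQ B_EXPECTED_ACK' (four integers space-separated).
Answer: 5572 255 255 5572

Derivation:
After event 0: A_seq=5169 A_ack=0 B_seq=0 B_ack=5169
After event 1: A_seq=5295 A_ack=0 B_seq=0 B_ack=5295
After event 2: A_seq=5486 A_ack=0 B_seq=0 B_ack=5295
After event 3: A_seq=5572 A_ack=0 B_seq=0 B_ack=5295
After event 4: A_seq=5572 A_ack=161 B_seq=161 B_ack=5295
After event 5: A_seq=5572 A_ack=161 B_seq=161 B_ack=5572
After event 6: A_seq=5572 A_ack=255 B_seq=255 B_ack=5572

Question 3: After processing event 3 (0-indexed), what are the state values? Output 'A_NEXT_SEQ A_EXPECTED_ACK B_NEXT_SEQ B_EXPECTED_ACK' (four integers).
After event 0: A_seq=5169 A_ack=0 B_seq=0 B_ack=5169
After event 1: A_seq=5295 A_ack=0 B_seq=0 B_ack=5295
After event 2: A_seq=5486 A_ack=0 B_seq=0 B_ack=5295
After event 3: A_seq=5572 A_ack=0 B_seq=0 B_ack=5295

5572 0 0 5295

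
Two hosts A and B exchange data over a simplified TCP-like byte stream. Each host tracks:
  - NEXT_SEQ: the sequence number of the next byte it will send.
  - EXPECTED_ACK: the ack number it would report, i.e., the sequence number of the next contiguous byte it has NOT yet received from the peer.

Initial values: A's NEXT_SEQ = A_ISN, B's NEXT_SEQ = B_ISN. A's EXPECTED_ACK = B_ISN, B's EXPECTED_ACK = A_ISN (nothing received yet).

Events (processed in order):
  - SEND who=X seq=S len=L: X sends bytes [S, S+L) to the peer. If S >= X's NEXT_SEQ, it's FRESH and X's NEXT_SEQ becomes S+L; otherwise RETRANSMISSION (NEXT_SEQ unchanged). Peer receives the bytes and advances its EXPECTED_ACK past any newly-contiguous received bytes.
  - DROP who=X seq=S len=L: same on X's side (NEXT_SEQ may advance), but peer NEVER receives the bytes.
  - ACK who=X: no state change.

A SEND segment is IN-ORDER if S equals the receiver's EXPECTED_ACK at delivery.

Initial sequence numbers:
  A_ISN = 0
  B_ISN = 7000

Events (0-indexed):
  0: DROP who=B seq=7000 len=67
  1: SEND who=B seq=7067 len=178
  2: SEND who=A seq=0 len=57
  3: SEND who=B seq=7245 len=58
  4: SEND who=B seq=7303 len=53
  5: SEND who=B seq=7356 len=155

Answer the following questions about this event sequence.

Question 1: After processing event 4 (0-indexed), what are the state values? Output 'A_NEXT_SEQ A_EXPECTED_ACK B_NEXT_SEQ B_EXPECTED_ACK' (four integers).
After event 0: A_seq=0 A_ack=7000 B_seq=7067 B_ack=0
After event 1: A_seq=0 A_ack=7000 B_seq=7245 B_ack=0
After event 2: A_seq=57 A_ack=7000 B_seq=7245 B_ack=57
After event 3: A_seq=57 A_ack=7000 B_seq=7303 B_ack=57
After event 4: A_seq=57 A_ack=7000 B_seq=7356 B_ack=57

57 7000 7356 57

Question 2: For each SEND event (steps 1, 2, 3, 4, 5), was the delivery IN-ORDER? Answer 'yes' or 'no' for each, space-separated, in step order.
Answer: no yes no no no

Derivation:
Step 1: SEND seq=7067 -> out-of-order
Step 2: SEND seq=0 -> in-order
Step 3: SEND seq=7245 -> out-of-order
Step 4: SEND seq=7303 -> out-of-order
Step 5: SEND seq=7356 -> out-of-order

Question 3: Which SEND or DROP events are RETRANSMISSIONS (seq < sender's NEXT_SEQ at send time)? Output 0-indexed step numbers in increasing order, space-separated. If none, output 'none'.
Step 0: DROP seq=7000 -> fresh
Step 1: SEND seq=7067 -> fresh
Step 2: SEND seq=0 -> fresh
Step 3: SEND seq=7245 -> fresh
Step 4: SEND seq=7303 -> fresh
Step 5: SEND seq=7356 -> fresh

Answer: none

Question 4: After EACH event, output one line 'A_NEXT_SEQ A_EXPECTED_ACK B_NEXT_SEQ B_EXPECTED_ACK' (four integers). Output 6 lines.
0 7000 7067 0
0 7000 7245 0
57 7000 7245 57
57 7000 7303 57
57 7000 7356 57
57 7000 7511 57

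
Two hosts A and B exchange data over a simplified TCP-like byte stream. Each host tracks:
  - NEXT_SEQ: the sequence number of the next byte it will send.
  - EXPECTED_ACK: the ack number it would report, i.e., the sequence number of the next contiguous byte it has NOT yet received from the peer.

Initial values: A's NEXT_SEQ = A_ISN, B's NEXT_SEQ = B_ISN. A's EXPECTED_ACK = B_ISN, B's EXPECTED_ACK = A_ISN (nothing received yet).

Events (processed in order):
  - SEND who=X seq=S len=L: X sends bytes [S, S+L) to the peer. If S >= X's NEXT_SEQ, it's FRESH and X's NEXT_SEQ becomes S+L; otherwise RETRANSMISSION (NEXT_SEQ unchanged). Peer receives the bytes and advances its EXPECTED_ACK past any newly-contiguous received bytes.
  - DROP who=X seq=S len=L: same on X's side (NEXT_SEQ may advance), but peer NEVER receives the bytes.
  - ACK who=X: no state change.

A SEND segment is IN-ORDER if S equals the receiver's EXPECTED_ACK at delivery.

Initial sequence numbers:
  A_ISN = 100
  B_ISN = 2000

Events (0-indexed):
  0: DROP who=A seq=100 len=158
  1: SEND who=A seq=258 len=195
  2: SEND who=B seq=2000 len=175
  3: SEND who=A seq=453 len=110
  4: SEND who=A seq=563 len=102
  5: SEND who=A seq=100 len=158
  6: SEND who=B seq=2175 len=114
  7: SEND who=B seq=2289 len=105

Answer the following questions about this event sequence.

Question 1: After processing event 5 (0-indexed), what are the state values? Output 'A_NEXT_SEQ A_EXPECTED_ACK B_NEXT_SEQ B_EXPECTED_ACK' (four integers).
After event 0: A_seq=258 A_ack=2000 B_seq=2000 B_ack=100
After event 1: A_seq=453 A_ack=2000 B_seq=2000 B_ack=100
After event 2: A_seq=453 A_ack=2175 B_seq=2175 B_ack=100
After event 3: A_seq=563 A_ack=2175 B_seq=2175 B_ack=100
After event 4: A_seq=665 A_ack=2175 B_seq=2175 B_ack=100
After event 5: A_seq=665 A_ack=2175 B_seq=2175 B_ack=665

665 2175 2175 665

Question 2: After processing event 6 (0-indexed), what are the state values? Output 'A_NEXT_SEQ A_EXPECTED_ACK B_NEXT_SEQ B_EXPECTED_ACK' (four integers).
After event 0: A_seq=258 A_ack=2000 B_seq=2000 B_ack=100
After event 1: A_seq=453 A_ack=2000 B_seq=2000 B_ack=100
After event 2: A_seq=453 A_ack=2175 B_seq=2175 B_ack=100
After event 3: A_seq=563 A_ack=2175 B_seq=2175 B_ack=100
After event 4: A_seq=665 A_ack=2175 B_seq=2175 B_ack=100
After event 5: A_seq=665 A_ack=2175 B_seq=2175 B_ack=665
After event 6: A_seq=665 A_ack=2289 B_seq=2289 B_ack=665

665 2289 2289 665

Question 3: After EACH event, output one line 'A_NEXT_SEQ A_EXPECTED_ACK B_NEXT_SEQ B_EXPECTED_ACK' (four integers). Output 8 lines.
258 2000 2000 100
453 2000 2000 100
453 2175 2175 100
563 2175 2175 100
665 2175 2175 100
665 2175 2175 665
665 2289 2289 665
665 2394 2394 665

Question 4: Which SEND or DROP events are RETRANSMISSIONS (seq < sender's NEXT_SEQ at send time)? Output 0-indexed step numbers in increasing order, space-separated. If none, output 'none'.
Answer: 5

Derivation:
Step 0: DROP seq=100 -> fresh
Step 1: SEND seq=258 -> fresh
Step 2: SEND seq=2000 -> fresh
Step 3: SEND seq=453 -> fresh
Step 4: SEND seq=563 -> fresh
Step 5: SEND seq=100 -> retransmit
Step 6: SEND seq=2175 -> fresh
Step 7: SEND seq=2289 -> fresh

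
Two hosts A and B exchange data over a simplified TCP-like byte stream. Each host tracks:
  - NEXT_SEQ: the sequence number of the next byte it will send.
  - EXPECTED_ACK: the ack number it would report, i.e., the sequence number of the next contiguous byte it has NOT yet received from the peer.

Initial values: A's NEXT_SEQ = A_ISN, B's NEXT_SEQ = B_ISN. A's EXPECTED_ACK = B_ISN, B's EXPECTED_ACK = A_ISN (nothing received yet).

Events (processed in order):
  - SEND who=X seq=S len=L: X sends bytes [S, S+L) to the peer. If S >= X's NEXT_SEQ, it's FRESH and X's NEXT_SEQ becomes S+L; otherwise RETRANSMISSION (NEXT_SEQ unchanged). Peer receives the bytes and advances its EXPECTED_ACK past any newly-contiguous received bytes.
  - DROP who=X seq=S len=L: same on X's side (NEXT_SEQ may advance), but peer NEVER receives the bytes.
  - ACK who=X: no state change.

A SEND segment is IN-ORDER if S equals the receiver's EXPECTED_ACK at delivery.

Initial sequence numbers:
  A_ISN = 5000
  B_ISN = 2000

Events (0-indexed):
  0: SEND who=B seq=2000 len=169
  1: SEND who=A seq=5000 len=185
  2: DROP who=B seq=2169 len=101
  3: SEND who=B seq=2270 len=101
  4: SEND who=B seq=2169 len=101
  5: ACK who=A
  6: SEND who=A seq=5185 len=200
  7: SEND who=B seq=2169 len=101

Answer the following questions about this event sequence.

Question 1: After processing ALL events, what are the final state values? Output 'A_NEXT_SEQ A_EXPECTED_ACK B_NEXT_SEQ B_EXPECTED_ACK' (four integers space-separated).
After event 0: A_seq=5000 A_ack=2169 B_seq=2169 B_ack=5000
After event 1: A_seq=5185 A_ack=2169 B_seq=2169 B_ack=5185
After event 2: A_seq=5185 A_ack=2169 B_seq=2270 B_ack=5185
After event 3: A_seq=5185 A_ack=2169 B_seq=2371 B_ack=5185
After event 4: A_seq=5185 A_ack=2371 B_seq=2371 B_ack=5185
After event 5: A_seq=5185 A_ack=2371 B_seq=2371 B_ack=5185
After event 6: A_seq=5385 A_ack=2371 B_seq=2371 B_ack=5385
After event 7: A_seq=5385 A_ack=2371 B_seq=2371 B_ack=5385

Answer: 5385 2371 2371 5385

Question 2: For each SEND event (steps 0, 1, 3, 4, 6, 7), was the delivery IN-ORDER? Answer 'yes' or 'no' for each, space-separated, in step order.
Step 0: SEND seq=2000 -> in-order
Step 1: SEND seq=5000 -> in-order
Step 3: SEND seq=2270 -> out-of-order
Step 4: SEND seq=2169 -> in-order
Step 6: SEND seq=5185 -> in-order
Step 7: SEND seq=2169 -> out-of-order

Answer: yes yes no yes yes no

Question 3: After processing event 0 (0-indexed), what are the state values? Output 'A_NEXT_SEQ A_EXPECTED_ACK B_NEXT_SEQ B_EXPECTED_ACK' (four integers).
After event 0: A_seq=5000 A_ack=2169 B_seq=2169 B_ack=5000

5000 2169 2169 5000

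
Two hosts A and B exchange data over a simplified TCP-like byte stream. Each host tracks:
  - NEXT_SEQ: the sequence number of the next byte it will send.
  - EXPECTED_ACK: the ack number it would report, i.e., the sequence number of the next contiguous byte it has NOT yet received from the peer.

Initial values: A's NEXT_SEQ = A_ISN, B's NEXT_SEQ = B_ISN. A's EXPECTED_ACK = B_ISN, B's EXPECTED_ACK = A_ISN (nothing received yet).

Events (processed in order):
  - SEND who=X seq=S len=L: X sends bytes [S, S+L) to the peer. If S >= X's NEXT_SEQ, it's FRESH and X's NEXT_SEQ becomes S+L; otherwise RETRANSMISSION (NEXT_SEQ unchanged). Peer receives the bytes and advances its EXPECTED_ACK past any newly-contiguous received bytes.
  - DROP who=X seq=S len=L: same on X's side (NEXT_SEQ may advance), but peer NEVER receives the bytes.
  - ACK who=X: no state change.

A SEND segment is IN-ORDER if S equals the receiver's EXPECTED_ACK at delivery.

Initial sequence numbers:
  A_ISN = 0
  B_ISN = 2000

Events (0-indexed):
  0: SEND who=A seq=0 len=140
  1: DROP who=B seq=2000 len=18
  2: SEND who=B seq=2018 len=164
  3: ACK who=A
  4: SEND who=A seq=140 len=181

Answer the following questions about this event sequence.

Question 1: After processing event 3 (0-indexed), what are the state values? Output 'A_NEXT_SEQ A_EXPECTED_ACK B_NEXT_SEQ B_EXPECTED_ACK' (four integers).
After event 0: A_seq=140 A_ack=2000 B_seq=2000 B_ack=140
After event 1: A_seq=140 A_ack=2000 B_seq=2018 B_ack=140
After event 2: A_seq=140 A_ack=2000 B_seq=2182 B_ack=140
After event 3: A_seq=140 A_ack=2000 B_seq=2182 B_ack=140

140 2000 2182 140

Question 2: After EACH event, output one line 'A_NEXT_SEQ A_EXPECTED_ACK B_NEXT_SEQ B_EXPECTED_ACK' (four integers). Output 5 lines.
140 2000 2000 140
140 2000 2018 140
140 2000 2182 140
140 2000 2182 140
321 2000 2182 321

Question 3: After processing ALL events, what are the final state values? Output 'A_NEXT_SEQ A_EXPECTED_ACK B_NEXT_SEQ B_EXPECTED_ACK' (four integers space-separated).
After event 0: A_seq=140 A_ack=2000 B_seq=2000 B_ack=140
After event 1: A_seq=140 A_ack=2000 B_seq=2018 B_ack=140
After event 2: A_seq=140 A_ack=2000 B_seq=2182 B_ack=140
After event 3: A_seq=140 A_ack=2000 B_seq=2182 B_ack=140
After event 4: A_seq=321 A_ack=2000 B_seq=2182 B_ack=321

Answer: 321 2000 2182 321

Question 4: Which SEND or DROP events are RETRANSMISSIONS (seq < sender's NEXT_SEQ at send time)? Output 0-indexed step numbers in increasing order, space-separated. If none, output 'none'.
Answer: none

Derivation:
Step 0: SEND seq=0 -> fresh
Step 1: DROP seq=2000 -> fresh
Step 2: SEND seq=2018 -> fresh
Step 4: SEND seq=140 -> fresh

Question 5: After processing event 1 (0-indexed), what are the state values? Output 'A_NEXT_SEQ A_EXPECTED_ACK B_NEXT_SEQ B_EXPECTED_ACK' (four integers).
After event 0: A_seq=140 A_ack=2000 B_seq=2000 B_ack=140
After event 1: A_seq=140 A_ack=2000 B_seq=2018 B_ack=140

140 2000 2018 140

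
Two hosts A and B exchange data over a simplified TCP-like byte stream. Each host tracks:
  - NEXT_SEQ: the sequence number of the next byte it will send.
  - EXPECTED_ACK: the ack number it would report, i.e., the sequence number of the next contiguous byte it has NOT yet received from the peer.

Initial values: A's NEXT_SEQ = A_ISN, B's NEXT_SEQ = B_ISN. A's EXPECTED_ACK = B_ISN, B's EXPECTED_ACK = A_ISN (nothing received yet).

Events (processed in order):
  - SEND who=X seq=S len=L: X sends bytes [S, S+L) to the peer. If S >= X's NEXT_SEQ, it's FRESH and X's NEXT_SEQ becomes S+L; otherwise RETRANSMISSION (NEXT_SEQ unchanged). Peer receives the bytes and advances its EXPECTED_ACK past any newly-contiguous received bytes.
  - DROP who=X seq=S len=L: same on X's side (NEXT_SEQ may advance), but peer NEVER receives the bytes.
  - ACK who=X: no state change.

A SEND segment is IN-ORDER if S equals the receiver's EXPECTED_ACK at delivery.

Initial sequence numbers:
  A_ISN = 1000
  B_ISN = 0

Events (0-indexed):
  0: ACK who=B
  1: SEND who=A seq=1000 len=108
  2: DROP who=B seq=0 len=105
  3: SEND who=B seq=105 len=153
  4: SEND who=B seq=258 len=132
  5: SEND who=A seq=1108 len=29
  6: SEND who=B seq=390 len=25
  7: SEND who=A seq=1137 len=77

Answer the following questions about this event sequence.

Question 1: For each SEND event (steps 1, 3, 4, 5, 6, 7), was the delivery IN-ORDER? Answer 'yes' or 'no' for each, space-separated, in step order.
Step 1: SEND seq=1000 -> in-order
Step 3: SEND seq=105 -> out-of-order
Step 4: SEND seq=258 -> out-of-order
Step 5: SEND seq=1108 -> in-order
Step 6: SEND seq=390 -> out-of-order
Step 7: SEND seq=1137 -> in-order

Answer: yes no no yes no yes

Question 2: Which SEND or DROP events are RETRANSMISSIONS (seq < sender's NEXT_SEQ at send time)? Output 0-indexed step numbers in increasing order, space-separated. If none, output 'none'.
Step 1: SEND seq=1000 -> fresh
Step 2: DROP seq=0 -> fresh
Step 3: SEND seq=105 -> fresh
Step 4: SEND seq=258 -> fresh
Step 5: SEND seq=1108 -> fresh
Step 6: SEND seq=390 -> fresh
Step 7: SEND seq=1137 -> fresh

Answer: none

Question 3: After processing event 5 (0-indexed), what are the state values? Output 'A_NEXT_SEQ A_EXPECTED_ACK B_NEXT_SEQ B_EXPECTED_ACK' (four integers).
After event 0: A_seq=1000 A_ack=0 B_seq=0 B_ack=1000
After event 1: A_seq=1108 A_ack=0 B_seq=0 B_ack=1108
After event 2: A_seq=1108 A_ack=0 B_seq=105 B_ack=1108
After event 3: A_seq=1108 A_ack=0 B_seq=258 B_ack=1108
After event 4: A_seq=1108 A_ack=0 B_seq=390 B_ack=1108
After event 5: A_seq=1137 A_ack=0 B_seq=390 B_ack=1137

1137 0 390 1137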